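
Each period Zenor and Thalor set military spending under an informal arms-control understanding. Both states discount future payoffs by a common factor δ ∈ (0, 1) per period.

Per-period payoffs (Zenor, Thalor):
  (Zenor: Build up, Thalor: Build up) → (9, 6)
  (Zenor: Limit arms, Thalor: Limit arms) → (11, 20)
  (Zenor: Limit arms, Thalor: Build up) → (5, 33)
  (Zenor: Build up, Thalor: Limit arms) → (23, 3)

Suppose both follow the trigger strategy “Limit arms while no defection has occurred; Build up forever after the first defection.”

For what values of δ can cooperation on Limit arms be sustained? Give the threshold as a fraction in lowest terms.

6/7

Zenor: cooperation gives 11 each period; deviation gives 23 once then 9 forever.
  11/(1−δ) ≥ 23 + 9δ/(1−δ) ⇒ δ ≥ 12/14 = 6/7.
Thalor: cooperation gives 20 each period; deviation gives 33 once then 6 forever.
  δ ≥ 13/27.
Both must hold, so the binding constraint is Zenor's: δ ≥ 6/7.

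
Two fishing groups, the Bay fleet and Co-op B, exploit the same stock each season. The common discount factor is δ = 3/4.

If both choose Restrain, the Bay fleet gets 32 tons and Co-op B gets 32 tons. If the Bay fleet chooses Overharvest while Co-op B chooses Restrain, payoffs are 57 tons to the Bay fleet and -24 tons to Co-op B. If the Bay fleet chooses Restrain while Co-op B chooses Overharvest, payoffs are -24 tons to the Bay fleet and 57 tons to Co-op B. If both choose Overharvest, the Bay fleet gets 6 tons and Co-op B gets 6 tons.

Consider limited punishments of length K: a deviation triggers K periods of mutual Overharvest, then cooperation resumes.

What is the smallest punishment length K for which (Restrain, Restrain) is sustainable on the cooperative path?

IC: δ(1−δ^K)/(1−δ) ≥ (57−32)/(32−6) = 25/26.
With δ = 3/4: need 1 − δ^K ≥ 25/26·(1−3/4)/(3/4), i.e. δ^K ≤ 0.6795.
Since (3/4)^1 = 0.7500 and (3/4)^2 = 0.5625, the smallest such K is 2.

2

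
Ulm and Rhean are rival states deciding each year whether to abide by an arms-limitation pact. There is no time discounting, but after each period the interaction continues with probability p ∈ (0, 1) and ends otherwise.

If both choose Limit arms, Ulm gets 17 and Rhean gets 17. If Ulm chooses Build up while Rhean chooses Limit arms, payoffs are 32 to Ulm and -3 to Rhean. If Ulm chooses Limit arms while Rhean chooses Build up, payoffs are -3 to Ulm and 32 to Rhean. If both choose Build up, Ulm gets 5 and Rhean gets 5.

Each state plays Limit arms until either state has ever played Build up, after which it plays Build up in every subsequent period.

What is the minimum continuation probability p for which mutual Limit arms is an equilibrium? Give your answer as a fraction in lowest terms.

With no time discounting, the continuation probability p plays the role of the discount factor.
Grim-trigger IC: 17/(1−p) ≥ 32 + 5p/(1−p) ⇒ p ≥ (32−17)/(32−5) = 5/9.

5/9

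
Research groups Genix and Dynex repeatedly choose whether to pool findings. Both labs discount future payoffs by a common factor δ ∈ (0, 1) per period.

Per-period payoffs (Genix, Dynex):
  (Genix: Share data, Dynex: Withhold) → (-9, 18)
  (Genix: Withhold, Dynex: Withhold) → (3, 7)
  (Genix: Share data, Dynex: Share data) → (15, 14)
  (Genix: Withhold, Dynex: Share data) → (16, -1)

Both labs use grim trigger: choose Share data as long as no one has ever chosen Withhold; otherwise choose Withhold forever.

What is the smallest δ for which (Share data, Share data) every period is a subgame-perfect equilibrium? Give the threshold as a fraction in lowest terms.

Genix: cooperation gives 15 each period; deviation gives 16 once then 3 forever.
  15/(1−δ) ≥ 16 + 3δ/(1−δ) ⇒ δ ≥ 1/13.
Dynex: cooperation gives 14 each period; deviation gives 18 once then 7 forever.
  δ ≥ 4/11.
Both must hold, so the binding constraint is Dynex's: δ ≥ 4/11.

4/11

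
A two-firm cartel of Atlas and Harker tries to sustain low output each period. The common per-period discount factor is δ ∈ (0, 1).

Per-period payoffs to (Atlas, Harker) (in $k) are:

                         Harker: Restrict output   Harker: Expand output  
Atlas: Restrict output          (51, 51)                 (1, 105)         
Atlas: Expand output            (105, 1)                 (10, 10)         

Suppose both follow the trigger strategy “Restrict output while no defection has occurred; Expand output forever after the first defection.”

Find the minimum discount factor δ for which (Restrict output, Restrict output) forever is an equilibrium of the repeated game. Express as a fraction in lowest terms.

51/(1−δ) ≥ 105 + 10δ/(1−δ)
51 ≥ 105 − 95δ
δ ≥ 54/95.

54/95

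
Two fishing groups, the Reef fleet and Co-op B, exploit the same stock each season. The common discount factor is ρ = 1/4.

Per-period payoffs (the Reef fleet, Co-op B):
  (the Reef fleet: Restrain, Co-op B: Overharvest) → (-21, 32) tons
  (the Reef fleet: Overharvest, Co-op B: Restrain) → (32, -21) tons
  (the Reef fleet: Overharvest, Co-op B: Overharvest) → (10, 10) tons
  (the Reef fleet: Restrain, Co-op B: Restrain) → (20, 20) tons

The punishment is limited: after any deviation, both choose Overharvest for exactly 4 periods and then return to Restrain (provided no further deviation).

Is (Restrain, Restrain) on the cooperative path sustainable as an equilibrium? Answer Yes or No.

IC: ρ+…+ρ^4 ≥ (32−20)/(20−10) = 6/5.
At ρ = 1/4: partial sum = 0.3320 < 1.2000. Cooperation not sustainable.

No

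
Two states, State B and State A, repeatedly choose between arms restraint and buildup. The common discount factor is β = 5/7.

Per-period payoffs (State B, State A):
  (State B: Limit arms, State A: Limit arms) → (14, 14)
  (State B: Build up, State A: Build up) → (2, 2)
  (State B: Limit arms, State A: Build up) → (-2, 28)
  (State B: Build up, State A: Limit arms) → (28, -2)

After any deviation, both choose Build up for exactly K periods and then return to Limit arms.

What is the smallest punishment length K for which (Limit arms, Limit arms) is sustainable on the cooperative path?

2

IC: β(1−β^K)/(1−β) ≥ (28−14)/(14−2) = 7/6.
With β = 5/7: need 1 − β^K ≥ 7/6·(1−5/7)/(5/7), i.e. β^K ≤ 0.5333.
Since (5/7)^1 = 0.7143 and (5/7)^2 = 0.5102, the smallest such K is 2.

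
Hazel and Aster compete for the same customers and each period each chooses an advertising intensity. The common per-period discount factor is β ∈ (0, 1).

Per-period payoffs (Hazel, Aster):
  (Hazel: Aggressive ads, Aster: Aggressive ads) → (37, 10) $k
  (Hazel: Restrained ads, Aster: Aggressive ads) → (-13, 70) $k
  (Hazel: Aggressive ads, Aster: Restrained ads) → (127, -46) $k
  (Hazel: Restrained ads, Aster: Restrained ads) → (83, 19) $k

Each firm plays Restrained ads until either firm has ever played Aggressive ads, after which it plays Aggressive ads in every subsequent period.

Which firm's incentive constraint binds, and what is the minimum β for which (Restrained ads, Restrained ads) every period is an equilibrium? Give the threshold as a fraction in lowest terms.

Hazel: cooperation gives 83 each period; deviation gives 127 once then 37 forever.
  83/(1−β) ≥ 127 + 37β/(1−β) ⇒ β ≥ 44/90 = 22/45.
Aster: cooperation gives 19 each period; deviation gives 70 once then 10 forever.
  β ≥ 51/60 = 17/20.
Both must hold, so the binding constraint is Aster's: β ≥ 17/20.

Aster; β ≥ 17/20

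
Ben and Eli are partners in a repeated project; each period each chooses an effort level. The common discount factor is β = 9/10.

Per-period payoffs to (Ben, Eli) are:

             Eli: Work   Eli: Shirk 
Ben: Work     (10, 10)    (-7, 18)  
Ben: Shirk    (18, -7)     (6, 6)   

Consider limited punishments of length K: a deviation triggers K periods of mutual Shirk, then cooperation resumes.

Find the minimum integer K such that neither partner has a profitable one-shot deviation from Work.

IC: β(1−β^K)/(1−β) ≥ (18−10)/(10−6) = 2.
With β = 9/10: need 1 − β^K ≥ 2·(1−9/10)/(9/10), i.e. β^K ≤ 0.7778.
Since (9/10)^2 = 0.8100 and (9/10)^3 = 0.7290, the smallest such K is 3.

3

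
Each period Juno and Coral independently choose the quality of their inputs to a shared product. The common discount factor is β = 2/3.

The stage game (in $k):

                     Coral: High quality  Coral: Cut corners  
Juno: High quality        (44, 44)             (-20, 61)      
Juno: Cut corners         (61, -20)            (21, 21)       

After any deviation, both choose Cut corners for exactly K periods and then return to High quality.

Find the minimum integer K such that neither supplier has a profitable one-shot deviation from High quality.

Need Σ_{k=1}^{K} β^k ≥ (61−44)/(44−21) = 0.7391 at β = 2/3.
At K = 1 the sum is 0.6667 < 0.7391; at K = 2 it is 1.1111 ≥ 0.7391.
So the minimum punishment length is K = 2.

2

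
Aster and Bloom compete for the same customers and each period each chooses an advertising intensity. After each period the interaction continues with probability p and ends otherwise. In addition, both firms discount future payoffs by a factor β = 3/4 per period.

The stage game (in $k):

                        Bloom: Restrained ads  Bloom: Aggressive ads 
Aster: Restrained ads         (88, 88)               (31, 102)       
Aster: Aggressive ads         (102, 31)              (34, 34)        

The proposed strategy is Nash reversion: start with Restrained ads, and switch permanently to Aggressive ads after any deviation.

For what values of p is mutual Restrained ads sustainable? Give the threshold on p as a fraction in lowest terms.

14/51

With continuation probability p and discount β, the effective per-period discount factor is βp.
Grim-trigger IC: βp ≥ (102−88)/(102−34) = 7/34.
So p ≥ (7/34)/(3/4) = 14/51.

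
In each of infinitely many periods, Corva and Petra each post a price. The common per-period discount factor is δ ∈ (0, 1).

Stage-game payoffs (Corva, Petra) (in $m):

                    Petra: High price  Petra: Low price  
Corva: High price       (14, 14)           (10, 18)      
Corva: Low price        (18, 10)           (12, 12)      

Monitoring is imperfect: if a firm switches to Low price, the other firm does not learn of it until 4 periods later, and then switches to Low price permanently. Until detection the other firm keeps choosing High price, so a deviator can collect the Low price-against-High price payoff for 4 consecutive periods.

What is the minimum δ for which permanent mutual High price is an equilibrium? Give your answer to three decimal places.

Deviating for the 4 undetected periods gains 18−14 = 4 per period over cooperation, then loses 14−12 = 2 per period forever once punishment starts.
Gain: 4(1 + δ + … + δ^3); loss: 2·δ^4/(1−δ).
No profitable deviation ⇔ 4(1−δ^4) ≤ 2·δ^4, i.e. δ^4 ≥ 4/(4+2) = 2/3.
Hence δ ≥ (2/3)^(1/4) ≈ 0.904.

0.904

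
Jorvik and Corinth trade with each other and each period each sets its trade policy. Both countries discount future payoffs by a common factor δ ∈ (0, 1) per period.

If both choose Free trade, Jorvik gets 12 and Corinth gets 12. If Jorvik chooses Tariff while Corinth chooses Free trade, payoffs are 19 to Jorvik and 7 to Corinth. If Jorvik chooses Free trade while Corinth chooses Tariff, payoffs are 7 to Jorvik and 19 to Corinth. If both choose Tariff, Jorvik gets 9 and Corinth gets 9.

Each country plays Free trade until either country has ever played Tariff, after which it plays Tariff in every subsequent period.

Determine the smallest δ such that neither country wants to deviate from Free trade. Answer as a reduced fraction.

12/(1−δ) ≥ 19 + 9δ/(1−δ)
12 ≥ 19 − 10δ
δ ≥ 7/10.

7/10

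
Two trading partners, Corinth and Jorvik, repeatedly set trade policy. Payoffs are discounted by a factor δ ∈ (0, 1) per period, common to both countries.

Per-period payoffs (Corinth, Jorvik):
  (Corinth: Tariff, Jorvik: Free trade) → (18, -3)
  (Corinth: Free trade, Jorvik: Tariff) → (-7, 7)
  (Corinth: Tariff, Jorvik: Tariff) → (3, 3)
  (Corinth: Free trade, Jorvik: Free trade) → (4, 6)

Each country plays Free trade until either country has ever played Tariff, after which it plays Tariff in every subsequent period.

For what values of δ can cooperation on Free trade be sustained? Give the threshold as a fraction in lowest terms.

Corinth's threshold: (18−4)/(18−3) = 14/15.
Jorvik's threshold: (7−6)/(7−3) = 1/4.
14/15 > 1/4, so Corinth binds and δ* = 14/15.

14/15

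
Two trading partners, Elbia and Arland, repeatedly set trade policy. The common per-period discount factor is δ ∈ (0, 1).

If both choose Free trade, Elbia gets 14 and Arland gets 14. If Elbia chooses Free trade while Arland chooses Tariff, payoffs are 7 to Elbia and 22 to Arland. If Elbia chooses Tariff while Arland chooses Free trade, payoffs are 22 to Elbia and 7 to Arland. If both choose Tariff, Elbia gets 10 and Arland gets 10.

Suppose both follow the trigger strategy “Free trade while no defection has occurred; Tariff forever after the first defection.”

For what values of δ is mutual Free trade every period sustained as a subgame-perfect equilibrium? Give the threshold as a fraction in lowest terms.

Cooperation forever yields 14 each period: 14/(1−δ).
Deviating yields 22 once, then 10 forever: 22 + 10δ/(1−δ).
No profitable deviation requires 14/(1−δ) ≥ 22 + 10δ/(1−δ).
Multiplying by (1−δ): 14 ≥ 22(1−δ) + 10δ = 22 − 12δ.
So 12δ ≥ 8, i.e. δ ≥ 8/12 = 2/3.

2/3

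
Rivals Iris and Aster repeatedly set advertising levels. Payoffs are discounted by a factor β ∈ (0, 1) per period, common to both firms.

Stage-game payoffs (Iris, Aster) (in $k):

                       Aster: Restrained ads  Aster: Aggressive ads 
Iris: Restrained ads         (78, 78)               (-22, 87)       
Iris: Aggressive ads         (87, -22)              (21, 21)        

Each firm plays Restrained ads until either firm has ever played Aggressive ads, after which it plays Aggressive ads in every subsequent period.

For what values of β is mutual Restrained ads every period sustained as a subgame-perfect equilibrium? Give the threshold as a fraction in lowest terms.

3/22

Under grim trigger the critical discount factor is (T−C)/(T−P) with T = 87, C = 78, P = 21.
β* = (87−78)/(87−21) = 9/66 = 3/22.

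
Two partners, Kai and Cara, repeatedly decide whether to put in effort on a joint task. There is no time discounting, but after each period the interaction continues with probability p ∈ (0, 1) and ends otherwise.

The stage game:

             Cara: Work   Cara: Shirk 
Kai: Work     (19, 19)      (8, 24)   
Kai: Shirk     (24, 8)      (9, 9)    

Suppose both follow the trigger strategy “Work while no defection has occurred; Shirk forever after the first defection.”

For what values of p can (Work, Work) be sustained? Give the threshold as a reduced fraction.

1/3

Expected cooperation value is 19 + p·19 + p²·19 + … = 19/(1−p); deviation gives 24 + p·9/(1−p).
19 ≥ 24(1−p) + 9p ⇒ 15p ≥ 5 ⇒ p ≥ 5/15 = 1/3.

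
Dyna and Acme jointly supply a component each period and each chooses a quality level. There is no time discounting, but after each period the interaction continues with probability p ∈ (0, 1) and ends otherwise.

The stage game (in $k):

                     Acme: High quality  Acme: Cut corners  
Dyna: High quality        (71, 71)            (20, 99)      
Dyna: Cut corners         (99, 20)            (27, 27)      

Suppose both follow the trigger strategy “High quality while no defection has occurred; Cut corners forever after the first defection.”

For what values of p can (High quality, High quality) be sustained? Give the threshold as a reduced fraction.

With no time discounting, the continuation probability p plays the role of the discount factor.
Grim-trigger IC: 71/(1−p) ≥ 99 + 27p/(1−p) ⇒ p ≥ (99−71)/(99−27) = 7/18.

7/18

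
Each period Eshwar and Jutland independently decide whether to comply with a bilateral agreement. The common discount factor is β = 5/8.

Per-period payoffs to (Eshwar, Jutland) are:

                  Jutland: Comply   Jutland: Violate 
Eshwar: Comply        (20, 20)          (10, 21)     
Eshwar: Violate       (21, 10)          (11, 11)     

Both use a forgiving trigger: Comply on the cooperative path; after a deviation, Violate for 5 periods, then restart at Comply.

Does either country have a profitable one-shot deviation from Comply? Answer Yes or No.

No

IC: β+…+β^5 ≥ (21−20)/(20−11) = 1/9.
At β = 5/8: partial sum = 1.5077 ≥ 0.1111. Cooperation sustainable.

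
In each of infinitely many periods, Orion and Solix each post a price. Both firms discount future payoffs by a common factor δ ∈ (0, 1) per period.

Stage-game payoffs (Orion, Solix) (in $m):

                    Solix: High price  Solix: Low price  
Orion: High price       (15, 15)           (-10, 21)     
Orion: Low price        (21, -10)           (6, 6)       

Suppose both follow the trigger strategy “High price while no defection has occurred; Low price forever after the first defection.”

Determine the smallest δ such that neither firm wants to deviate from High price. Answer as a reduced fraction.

Cooperation forever yields 15 each period: 15/(1−δ).
Deviating yields 21 once, then 6 forever: 21 + 6δ/(1−δ).
No profitable deviation requires 15/(1−δ) ≥ 21 + 6δ/(1−δ).
Multiplying by (1−δ): 15 ≥ 21(1−δ) + 6δ = 21 − 15δ.
So 15δ ≥ 6, i.e. δ ≥ 6/15 = 2/5.

2/5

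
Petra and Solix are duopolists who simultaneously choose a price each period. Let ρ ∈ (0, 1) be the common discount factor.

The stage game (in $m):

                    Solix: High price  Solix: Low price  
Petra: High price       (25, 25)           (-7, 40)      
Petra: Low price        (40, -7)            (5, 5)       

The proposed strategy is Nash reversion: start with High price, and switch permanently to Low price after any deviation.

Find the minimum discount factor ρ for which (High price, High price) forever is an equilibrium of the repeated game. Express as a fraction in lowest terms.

3/7

25/(1−ρ) ≥ 40 + 5ρ/(1−ρ)
25 ≥ 40 − 35ρ
ρ ≥ 15/35 = 3/7.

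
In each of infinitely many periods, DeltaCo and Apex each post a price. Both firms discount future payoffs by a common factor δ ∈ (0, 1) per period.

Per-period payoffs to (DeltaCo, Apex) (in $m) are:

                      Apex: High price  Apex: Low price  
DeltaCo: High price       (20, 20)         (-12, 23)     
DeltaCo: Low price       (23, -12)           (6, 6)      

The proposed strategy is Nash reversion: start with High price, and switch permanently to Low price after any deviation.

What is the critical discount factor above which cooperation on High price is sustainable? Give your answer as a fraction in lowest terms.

3/17

One-period gain from deviating is 23 − 20 = 3. The loss is 20 − 6 = 14 in every subsequent period, with present value 14·δ/(1−δ).
Deviation is unprofitable when 14·δ/(1−δ) ≥ 3, i.e. δ/(1−δ) ≥ 3/14.
Equivalently δ ≥ 3/(3+14) = 3/17.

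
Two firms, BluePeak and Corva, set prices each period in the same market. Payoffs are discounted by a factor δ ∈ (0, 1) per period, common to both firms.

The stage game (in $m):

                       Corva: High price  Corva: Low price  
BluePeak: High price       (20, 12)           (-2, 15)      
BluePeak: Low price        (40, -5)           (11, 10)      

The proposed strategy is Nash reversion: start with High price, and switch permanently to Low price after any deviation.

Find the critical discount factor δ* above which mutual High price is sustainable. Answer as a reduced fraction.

BluePeak's threshold: (40−20)/(40−11) = 20/29.
Corva's threshold: (15−12)/(15−10) = 3/5.
20/29 > 3/5, so BluePeak binds and δ* = 20/29.

20/29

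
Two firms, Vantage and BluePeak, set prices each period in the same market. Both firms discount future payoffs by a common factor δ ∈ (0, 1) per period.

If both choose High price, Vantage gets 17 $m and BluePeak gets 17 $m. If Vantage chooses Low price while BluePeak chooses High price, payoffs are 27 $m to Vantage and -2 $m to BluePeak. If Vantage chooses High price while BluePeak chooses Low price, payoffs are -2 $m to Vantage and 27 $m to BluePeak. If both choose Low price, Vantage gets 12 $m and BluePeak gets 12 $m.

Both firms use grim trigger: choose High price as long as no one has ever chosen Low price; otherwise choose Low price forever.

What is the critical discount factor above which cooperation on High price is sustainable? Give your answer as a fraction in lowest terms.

Cooperation forever yields 17 each period: 17/(1−δ).
Deviating yields 27 once, then 12 forever: 27 + 12δ/(1−δ).
No profitable deviation requires 17/(1−δ) ≥ 27 + 12δ/(1−δ).
Multiplying by (1−δ): 17 ≥ 27(1−δ) + 12δ = 27 − 15δ.
So 15δ ≥ 10, i.e. δ ≥ 10/15 = 2/3.

2/3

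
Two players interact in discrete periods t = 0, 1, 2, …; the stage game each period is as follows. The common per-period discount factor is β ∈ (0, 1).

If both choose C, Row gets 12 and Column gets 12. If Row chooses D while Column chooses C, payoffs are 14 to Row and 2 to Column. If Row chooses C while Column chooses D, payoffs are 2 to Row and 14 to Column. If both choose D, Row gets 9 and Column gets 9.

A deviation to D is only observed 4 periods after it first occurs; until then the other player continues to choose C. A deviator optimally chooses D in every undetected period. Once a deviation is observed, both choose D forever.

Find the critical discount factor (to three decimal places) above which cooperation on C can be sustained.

A deviator earns 14 for 4 periods, then 9 forever; cooperating earns 12 forever. Multiplying the IC by (1−β):
12 ≥ 14(1−β^4) + 9β^4, so 5·β^4 ≥ 2 and β^4 ≥ 2/5.
β ≥ (2/5)^(1/4) ≈ 0.795.

0.795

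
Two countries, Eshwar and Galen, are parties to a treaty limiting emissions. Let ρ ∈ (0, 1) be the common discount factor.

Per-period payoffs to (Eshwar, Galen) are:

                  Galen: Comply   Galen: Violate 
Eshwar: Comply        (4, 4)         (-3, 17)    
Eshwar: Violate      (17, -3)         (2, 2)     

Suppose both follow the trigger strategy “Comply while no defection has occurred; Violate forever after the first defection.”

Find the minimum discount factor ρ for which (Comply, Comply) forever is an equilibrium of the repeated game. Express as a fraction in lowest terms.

Cooperation forever yields 4 each period: 4/(1−ρ).
Deviating yields 17 once, then 2 forever: 17 + 2ρ/(1−ρ).
No profitable deviation requires 4/(1−ρ) ≥ 17 + 2ρ/(1−ρ).
Multiplying by (1−ρ): 4 ≥ 17(1−ρ) + 2ρ = 17 − 15ρ.
So 15ρ ≥ 13, i.e. ρ ≥ 13/15.

13/15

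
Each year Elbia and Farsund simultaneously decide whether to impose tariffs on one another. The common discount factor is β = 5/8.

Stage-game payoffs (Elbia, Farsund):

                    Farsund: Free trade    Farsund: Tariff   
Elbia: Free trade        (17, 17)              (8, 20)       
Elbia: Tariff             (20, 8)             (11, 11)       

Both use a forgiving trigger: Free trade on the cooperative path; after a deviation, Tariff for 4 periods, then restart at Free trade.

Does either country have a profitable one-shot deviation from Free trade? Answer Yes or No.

No

Comparing payoff streams over the 5 periods until play realigns: cooperate → 17(1+β+…+β^4); deviate → 20 + 11(β+…+β^4).
Cooperation is sustained iff (17−11)(β+…+β^4) ≥ 20−17.
β+…+β^4 = 5/8·(1−(5/8)^4)/(1−5/8) = 1.4124, and (20−17)/(17−11) = 0.5000.
1.4124 ≥ 0.5000, so cooperation is sustainable.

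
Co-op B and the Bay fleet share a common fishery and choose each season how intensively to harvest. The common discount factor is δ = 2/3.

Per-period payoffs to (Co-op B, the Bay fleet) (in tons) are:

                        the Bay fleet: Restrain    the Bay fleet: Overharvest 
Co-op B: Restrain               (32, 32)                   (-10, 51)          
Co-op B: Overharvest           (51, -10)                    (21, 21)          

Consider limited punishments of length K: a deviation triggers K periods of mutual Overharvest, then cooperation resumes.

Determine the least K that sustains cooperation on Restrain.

5

IC: δ(1−δ^K)/(1−δ) ≥ (51−32)/(32−21) = 19/11.
With δ = 2/3: need 1 − δ^K ≥ 19/11·(1−2/3)/(2/3), i.e. δ^K ≤ 0.1364.
Since (2/3)^4 = 0.1975 and (2/3)^5 = 0.1317, the smallest such K is 5.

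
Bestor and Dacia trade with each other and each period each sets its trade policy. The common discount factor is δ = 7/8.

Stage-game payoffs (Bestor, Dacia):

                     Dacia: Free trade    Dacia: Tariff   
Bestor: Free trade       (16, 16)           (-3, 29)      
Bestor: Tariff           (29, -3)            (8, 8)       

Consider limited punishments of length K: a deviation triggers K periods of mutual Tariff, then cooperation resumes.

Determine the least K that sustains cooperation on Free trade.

2

No profitable deviation requires (16−8)(δ+…+δ^K) ≥ 29−16, i.e. δ+…+δ^K ≥ 13/8 ≈ 1.6250.
With δ = 7/8, the partial sums are K=1: 0.8750, K=2: 1.6406.
K = 2 is the first length at which the sum reaches 1.6250.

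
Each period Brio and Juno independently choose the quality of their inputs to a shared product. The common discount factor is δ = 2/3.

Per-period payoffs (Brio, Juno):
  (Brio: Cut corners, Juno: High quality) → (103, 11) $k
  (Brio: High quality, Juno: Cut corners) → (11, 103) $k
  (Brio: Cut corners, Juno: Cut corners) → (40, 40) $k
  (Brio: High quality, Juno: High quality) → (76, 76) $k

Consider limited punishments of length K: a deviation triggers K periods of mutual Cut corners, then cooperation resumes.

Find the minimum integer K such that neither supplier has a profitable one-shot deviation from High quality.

2

Need Σ_{k=1}^{K} δ^k ≥ (103−76)/(76−40) = 0.7500 at δ = 2/3.
At K = 1 the sum is 0.6667 < 0.7500; at K = 2 it is 1.1111 ≥ 0.7500.
So the minimum punishment length is K = 2.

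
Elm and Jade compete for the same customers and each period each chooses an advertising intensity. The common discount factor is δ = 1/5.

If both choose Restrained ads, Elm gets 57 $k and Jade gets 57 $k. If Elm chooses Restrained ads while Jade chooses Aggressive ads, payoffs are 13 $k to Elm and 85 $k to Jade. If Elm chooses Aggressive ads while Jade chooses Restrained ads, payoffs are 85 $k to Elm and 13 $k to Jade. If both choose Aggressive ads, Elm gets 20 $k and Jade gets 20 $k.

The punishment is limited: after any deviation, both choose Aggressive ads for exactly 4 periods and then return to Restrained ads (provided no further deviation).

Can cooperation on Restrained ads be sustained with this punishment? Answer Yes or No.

A one-shot deviation gives 85 now, then 20 for 4 periods, then back to 57.
Gain from deviating: (85−57) today; loss: (57−20) in each of the next 4 periods.
No-deviation condition: (57−20)(δ+…+δ^4) ≥ 85−57, i.e. δ+…+δ^4 ≥ 28/37.
At δ = 1/5: δ+…+δ^4 = 0.2496 < 0.7568.
So cooperation is not sustainable.

No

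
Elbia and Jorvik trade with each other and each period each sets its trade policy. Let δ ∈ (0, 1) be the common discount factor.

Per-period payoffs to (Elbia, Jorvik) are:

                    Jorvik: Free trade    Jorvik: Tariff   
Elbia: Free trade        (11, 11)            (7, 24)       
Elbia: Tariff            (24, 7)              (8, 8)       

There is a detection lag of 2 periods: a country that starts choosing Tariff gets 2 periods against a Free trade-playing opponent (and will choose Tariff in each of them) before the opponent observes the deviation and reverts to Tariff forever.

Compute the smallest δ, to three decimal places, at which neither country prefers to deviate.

0.901

A deviator earns 24 for 2 periods, then 8 forever; cooperating earns 11 forever. Multiplying the IC by (1−δ):
11 ≥ 24(1−δ^2) + 8δ^2, so 16·δ^2 ≥ 13 and δ^2 ≥ 13/16.
δ ≥ (13/16)^(1/2) ≈ 0.901.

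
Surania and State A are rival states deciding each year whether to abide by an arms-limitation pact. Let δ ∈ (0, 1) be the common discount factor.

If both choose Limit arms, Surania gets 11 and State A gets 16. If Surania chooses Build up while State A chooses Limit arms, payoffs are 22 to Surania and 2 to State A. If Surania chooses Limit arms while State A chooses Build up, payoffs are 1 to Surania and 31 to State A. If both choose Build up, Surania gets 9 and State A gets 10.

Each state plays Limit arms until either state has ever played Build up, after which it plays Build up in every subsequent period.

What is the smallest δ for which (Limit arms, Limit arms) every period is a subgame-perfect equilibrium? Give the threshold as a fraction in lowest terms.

11/13

Surania's threshold: (22−11)/(22−9) = 11/13.
State A's threshold: (31−16)/(31−10) = 5/7.
11/13 > 5/7, so Surania binds and δ* = 11/13.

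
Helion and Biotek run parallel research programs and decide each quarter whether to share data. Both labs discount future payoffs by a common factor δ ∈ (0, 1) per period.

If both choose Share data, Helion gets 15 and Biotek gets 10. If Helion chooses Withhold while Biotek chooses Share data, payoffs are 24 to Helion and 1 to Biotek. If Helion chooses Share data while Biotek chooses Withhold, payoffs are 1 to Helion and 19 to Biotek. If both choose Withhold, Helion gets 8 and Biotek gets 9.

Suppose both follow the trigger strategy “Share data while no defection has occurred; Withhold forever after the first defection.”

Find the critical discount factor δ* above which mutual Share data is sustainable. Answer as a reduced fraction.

Helion: cooperation gives 15 each period; deviation gives 24 once then 8 forever.
  15/(1−δ) ≥ 24 + 8δ/(1−δ) ⇒ δ ≥ 9/16.
Biotek: cooperation gives 10 each period; deviation gives 19 once then 9 forever.
  δ ≥ 9/10.
Both must hold, so the binding constraint is Biotek's: δ ≥ 9/10.

9/10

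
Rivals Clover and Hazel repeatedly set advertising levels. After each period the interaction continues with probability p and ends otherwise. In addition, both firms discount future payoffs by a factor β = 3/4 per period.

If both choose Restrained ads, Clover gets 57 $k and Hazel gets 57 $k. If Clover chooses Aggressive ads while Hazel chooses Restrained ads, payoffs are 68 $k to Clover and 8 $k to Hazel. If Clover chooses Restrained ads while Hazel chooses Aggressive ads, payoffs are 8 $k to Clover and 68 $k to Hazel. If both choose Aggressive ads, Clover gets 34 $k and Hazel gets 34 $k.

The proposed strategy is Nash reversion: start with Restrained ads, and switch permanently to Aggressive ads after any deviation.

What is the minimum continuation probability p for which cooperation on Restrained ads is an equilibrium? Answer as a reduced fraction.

Expected continuation weight on next period's payoff is β·p = 3/4·p, which plays the role of the discount factor.
Cooperation requires 3/4·p ≥ (68−57)/(68−34) = 11/34, hence p ≥ 22/51.

22/51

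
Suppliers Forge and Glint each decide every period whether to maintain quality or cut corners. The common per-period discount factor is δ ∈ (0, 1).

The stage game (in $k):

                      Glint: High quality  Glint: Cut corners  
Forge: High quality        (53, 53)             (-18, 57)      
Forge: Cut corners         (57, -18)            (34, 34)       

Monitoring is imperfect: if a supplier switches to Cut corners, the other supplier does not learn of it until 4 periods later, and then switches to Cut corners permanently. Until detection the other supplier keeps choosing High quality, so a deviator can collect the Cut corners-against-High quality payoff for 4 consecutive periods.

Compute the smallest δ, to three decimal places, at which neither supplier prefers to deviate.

The best deviation is to choose Cut corners for all 4 undetected periods, earning 57 each, then 34 forever once detected.
Deviation value: 57(1−δ^4)/(1−δ) + 34δ^4/(1−δ); cooperation value: 53/(1−δ).
IC: 53 ≥ 57(1−δ^4) + 34δ^4 = 57 − 23δ^4.
So δ^4 ≥ 4/23, giving δ ≥ (4/23)^(1/4) ≈ 0.646.

0.646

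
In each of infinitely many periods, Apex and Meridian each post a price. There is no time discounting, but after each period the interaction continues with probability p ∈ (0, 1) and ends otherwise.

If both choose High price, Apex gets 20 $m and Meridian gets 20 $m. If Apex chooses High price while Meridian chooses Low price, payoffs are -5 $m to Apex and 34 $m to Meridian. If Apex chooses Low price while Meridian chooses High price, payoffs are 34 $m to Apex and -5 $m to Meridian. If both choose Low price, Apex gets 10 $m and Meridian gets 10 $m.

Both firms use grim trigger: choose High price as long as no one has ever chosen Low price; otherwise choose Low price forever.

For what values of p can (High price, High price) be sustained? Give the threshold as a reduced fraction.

7/12

With no time discounting, the continuation probability p plays the role of the discount factor.
Grim-trigger IC: 20/(1−p) ≥ 34 + 10p/(1−p) ⇒ p ≥ (34−20)/(34−10) = 7/12.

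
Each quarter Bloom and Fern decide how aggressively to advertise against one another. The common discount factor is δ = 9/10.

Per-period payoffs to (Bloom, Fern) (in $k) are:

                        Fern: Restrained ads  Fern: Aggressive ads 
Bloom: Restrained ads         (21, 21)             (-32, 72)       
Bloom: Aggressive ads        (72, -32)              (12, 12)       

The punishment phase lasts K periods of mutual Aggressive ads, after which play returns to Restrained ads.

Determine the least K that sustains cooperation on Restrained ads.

No profitable deviation requires (21−12)(δ+…+δ^K) ≥ 72−21, i.e. δ+…+δ^K ≥ 17/3 ≈ 5.6667.
With δ = 9/10, the partial sums are K=1: 0.9000, K=2: 1.7100, …, K=8: 5.1258, K=9: 5.5132, K=10: 5.8619.
K = 10 is the first length at which the sum reaches 5.6667.

10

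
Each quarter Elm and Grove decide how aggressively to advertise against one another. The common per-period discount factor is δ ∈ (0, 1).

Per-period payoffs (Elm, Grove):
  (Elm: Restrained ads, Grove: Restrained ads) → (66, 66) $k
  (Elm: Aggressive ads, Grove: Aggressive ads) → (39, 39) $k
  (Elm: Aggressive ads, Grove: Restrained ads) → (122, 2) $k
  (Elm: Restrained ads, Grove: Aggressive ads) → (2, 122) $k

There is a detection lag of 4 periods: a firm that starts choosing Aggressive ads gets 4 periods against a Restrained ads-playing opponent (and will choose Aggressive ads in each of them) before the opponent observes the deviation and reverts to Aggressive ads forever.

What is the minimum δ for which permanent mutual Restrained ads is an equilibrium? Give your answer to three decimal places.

The best deviation is to choose Aggressive ads for all 4 undetected periods, earning 122 each, then 39 forever once detected.
Deviation value: 122(1−δ^4)/(1−δ) + 39δ^4/(1−δ); cooperation value: 66/(1−δ).
IC: 66 ≥ 122(1−δ^4) + 39δ^4 = 122 − 83δ^4.
So δ^4 ≥ 56/83, giving δ ≥ (56/83)^(1/4) ≈ 0.906.

0.906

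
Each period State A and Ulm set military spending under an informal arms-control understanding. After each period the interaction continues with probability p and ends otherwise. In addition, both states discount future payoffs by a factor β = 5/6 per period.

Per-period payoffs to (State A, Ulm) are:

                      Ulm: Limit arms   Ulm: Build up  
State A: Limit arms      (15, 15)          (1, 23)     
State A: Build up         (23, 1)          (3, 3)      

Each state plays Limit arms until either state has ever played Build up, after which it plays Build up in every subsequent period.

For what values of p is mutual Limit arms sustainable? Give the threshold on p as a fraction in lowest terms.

Expected continuation weight on next period's payoff is β·p = 5/6·p, which plays the role of the discount factor.
Cooperation requires 5/6·p ≥ (23−15)/(23−3) = 2/5, hence p ≥ 12/25.

12/25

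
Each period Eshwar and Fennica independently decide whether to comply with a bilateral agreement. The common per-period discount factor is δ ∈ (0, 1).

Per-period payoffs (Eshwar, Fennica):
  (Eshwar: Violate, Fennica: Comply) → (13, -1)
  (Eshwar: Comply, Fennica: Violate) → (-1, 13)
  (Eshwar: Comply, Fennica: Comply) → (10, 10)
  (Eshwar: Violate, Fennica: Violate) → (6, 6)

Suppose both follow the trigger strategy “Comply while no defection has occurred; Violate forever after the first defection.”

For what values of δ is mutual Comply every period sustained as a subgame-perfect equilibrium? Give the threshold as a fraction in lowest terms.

3/7

10/(1−δ) ≥ 13 + 6δ/(1−δ)
10 ≥ 13 − 7δ
δ ≥ 3/7.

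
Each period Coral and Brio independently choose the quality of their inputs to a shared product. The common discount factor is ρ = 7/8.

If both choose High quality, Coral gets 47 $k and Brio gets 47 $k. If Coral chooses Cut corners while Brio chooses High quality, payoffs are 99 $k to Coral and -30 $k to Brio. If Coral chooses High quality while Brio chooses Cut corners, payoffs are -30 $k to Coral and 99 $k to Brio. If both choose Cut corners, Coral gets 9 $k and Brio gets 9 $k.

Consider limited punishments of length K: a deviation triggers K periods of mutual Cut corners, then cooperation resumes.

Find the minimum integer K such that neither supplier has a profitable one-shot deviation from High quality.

2

IC: ρ(1−ρ^K)/(1−ρ) ≥ (99−47)/(47−9) = 26/19.
With ρ = 7/8: need 1 − ρ^K ≥ 26/19·(1−7/8)/(7/8), i.e. ρ^K ≤ 0.8045.
Since (7/8)^1 = 0.8750 and (7/8)^2 = 0.7656, the smallest such K is 2.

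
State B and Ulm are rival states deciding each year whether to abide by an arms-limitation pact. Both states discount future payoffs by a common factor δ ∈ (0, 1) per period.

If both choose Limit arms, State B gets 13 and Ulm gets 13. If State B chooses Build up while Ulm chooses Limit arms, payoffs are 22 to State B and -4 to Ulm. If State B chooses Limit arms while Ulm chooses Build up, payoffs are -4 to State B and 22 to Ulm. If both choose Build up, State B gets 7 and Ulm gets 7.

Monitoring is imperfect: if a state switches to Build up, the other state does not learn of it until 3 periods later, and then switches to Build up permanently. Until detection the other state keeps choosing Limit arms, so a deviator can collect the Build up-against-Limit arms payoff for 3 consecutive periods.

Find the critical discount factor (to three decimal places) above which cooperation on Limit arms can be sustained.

Deviating for the 3 undetected periods gains 22−13 = 9 per period over cooperation, then loses 13−7 = 6 per period forever once punishment starts.
Gain: 9(1 + δ + … + δ^2); loss: 6·δ^3/(1−δ).
No profitable deviation ⇔ 9(1−δ^3) ≤ 6·δ^3, i.e. δ^3 ≥ 9/(9+6) = 3/5.
Hence δ ≥ (3/5)^(1/3) ≈ 0.843.

0.843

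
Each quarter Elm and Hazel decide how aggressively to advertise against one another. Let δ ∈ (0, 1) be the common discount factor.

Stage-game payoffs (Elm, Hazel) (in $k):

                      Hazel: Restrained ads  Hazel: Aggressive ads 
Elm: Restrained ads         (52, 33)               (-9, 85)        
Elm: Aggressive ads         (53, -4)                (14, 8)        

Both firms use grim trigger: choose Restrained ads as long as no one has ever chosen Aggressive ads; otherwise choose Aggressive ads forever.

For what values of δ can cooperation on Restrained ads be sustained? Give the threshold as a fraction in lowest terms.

Elm: cooperation gives 52 each period; deviation gives 53 once then 14 forever.
  52/(1−δ) ≥ 53 + 14δ/(1−δ) ⇒ δ ≥ 1/39.
Hazel: cooperation gives 33 each period; deviation gives 85 once then 8 forever.
  δ ≥ 52/77.
Both must hold, so the binding constraint is Hazel's: δ ≥ 52/77.

52/77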